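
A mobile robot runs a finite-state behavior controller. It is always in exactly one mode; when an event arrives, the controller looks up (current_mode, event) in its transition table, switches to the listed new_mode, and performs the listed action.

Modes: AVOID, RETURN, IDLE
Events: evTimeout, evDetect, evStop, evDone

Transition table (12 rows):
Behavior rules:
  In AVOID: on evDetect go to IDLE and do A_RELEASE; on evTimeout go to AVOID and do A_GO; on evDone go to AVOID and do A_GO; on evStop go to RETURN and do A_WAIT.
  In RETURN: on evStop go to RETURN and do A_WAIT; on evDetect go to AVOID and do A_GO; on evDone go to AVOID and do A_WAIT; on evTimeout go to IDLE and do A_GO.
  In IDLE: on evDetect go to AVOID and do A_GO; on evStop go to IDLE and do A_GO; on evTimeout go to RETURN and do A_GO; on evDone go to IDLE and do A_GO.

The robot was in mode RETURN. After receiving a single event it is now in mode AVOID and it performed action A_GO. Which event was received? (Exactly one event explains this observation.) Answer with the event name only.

evDetect

try evTimeout: (RETURN, evTimeout) → (IDLE, A_GO)
try evDetect: (RETURN, evDetect) → (AVOID, A_GO)  ← matches
try evStop: (RETURN, evStop) → (RETURN, A_WAIT)
try evDone: (RETURN, evDone) → (AVOID, A_WAIT)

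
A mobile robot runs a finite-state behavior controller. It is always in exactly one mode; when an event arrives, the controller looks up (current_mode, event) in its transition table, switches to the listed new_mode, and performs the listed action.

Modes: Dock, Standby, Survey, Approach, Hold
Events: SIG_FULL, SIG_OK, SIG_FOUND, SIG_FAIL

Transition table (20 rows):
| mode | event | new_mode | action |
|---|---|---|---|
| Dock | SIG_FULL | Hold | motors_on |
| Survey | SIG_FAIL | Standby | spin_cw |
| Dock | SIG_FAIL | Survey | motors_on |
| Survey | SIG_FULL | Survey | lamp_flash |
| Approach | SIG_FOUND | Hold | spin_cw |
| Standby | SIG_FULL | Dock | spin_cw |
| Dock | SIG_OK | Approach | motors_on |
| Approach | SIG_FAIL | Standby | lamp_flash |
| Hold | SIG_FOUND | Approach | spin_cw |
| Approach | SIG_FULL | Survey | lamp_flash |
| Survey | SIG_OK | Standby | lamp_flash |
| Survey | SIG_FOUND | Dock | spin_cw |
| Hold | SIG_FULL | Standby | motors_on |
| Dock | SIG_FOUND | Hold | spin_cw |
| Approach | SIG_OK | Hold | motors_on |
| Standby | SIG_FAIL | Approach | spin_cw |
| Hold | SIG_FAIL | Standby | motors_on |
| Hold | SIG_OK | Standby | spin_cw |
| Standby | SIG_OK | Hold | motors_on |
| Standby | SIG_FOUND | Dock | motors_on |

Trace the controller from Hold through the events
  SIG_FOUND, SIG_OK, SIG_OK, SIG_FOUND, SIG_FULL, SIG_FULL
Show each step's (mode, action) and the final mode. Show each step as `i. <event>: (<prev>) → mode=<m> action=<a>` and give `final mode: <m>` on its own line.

final mode: Standby

1. SIG_FOUND: (Hold) → mode=Approach action=spin_cw
2. SIG_OK: (Approach) → mode=Hold action=motors_on
3. SIG_OK: (Hold) → mode=Standby action=spin_cw
4. SIG_FOUND: (Standby) → mode=Dock action=motors_on
5. SIG_FULL: (Dock) → mode=Hold action=motors_on
6. SIG_FULL: (Hold) → mode=Standby action=motors_on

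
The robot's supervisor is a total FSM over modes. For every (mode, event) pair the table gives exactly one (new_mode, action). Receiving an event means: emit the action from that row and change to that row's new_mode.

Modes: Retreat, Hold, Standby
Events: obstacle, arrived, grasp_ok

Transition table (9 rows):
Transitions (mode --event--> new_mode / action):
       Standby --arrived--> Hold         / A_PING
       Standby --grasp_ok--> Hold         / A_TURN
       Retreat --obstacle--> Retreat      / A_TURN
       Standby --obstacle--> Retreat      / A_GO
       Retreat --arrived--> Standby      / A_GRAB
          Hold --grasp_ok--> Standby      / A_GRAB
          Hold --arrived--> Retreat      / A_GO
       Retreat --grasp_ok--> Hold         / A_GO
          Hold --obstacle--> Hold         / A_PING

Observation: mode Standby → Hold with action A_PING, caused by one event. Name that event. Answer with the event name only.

arrived

try obstacle: (Standby, obstacle) → (Retreat, A_GO)
try arrived: (Standby, arrived) → (Hold, A_PING)  ← matches
try grasp_ok: (Standby, grasp_ok) → (Hold, A_TURN)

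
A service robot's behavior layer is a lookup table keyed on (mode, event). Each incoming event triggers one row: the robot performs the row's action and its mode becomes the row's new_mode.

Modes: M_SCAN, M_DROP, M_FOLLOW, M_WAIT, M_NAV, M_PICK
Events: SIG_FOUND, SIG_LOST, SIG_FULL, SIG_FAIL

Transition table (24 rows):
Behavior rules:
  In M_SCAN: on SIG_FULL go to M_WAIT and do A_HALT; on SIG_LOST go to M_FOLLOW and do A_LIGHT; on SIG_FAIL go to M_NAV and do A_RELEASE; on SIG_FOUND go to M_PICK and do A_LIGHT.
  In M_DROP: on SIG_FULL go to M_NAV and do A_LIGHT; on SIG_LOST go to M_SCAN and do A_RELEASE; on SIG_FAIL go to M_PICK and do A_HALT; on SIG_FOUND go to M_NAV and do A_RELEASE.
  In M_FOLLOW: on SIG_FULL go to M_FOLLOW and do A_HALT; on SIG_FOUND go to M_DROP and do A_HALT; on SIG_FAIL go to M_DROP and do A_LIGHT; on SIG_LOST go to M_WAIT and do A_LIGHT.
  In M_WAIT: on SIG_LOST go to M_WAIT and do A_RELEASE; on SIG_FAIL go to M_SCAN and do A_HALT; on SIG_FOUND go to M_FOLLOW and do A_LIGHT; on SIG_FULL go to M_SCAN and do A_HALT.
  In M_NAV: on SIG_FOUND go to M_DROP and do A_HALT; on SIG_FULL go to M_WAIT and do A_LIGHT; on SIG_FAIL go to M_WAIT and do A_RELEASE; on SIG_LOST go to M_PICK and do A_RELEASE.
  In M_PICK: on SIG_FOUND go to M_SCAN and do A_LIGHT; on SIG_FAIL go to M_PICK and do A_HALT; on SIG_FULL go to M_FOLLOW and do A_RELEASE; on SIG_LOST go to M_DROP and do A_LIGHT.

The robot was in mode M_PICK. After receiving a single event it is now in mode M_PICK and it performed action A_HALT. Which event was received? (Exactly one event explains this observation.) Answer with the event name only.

SIG_FAIL

try SIG_FOUND: (M_PICK, SIG_FOUND) → (M_SCAN, A_LIGHT)
try SIG_LOST: (M_PICK, SIG_LOST) → (M_DROP, A_LIGHT)
try SIG_FULL: (M_PICK, SIG_FULL) → (M_FOLLOW, A_RELEASE)
try SIG_FAIL: (M_PICK, SIG_FAIL) → (M_PICK, A_HALT)  ← matches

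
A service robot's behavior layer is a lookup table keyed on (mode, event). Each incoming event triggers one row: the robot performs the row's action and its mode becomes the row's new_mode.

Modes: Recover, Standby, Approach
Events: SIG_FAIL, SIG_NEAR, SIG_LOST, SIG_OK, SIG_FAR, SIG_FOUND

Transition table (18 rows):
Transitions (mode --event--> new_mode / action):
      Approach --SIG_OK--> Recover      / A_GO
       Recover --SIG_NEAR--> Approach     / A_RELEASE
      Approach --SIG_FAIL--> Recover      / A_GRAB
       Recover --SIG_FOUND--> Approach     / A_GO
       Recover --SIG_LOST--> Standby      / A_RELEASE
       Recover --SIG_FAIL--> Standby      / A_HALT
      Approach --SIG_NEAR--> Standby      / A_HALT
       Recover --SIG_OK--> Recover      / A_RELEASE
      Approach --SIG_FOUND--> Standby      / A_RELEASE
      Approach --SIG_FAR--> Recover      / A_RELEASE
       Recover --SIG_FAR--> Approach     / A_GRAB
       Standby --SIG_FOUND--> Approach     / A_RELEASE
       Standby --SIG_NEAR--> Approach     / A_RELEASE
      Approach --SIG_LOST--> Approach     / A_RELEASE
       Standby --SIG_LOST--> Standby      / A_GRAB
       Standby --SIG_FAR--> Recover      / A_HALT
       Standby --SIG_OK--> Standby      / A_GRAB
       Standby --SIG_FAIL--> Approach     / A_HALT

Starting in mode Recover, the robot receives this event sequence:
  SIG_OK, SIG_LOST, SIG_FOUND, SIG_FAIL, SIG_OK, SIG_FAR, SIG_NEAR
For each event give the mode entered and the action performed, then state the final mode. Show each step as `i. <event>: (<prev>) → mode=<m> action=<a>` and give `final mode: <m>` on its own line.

1. SIG_OK: (Recover) → mode=Recover action=A_RELEASE
2. SIG_LOST: (Recover) → mode=Standby action=A_RELEASE
3. SIG_FOUND: (Standby) → mode=Approach action=A_RELEASE
4. SIG_FAIL: (Approach) → mode=Recover action=A_GRAB
5. SIG_OK: (Recover) → mode=Recover action=A_RELEASE
6. SIG_FAR: (Recover) → mode=Approach action=A_GRAB
7. SIG_NEAR: (Approach) → mode=Standby action=A_HALT

final mode: Standby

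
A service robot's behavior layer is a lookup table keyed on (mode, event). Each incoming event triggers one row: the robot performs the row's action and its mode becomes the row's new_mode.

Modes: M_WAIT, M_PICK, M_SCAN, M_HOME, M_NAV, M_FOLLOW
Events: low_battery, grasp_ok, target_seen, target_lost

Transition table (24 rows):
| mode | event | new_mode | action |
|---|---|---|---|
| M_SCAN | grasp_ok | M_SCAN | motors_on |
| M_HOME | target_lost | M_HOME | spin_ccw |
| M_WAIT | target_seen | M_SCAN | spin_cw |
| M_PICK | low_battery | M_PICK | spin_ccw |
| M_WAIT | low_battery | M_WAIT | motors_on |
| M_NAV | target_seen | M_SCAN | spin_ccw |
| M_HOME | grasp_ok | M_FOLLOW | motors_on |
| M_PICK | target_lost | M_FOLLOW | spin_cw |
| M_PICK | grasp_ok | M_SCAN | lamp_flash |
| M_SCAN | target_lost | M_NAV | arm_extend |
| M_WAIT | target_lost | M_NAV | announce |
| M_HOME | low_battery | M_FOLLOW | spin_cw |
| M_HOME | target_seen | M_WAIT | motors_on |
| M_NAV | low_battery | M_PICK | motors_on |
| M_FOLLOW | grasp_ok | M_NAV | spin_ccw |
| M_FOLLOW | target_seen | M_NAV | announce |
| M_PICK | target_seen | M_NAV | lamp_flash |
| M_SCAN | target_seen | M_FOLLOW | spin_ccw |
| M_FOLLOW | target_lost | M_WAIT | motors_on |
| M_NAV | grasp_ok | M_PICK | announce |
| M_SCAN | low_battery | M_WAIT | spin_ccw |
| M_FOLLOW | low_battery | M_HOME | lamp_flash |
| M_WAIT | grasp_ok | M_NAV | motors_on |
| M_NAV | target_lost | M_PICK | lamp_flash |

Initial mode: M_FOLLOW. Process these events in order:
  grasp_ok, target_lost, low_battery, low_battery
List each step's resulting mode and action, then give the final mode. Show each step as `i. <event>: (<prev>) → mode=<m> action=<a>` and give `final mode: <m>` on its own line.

final mode: M_PICK

1. grasp_ok: (M_FOLLOW) → mode=M_NAV action=spin_ccw
2. target_lost: (M_NAV) → mode=M_PICK action=lamp_flash
3. low_battery: (M_PICK) → mode=M_PICK action=spin_ccw
4. low_battery: (M_PICK) → mode=M_PICK action=spin_ccw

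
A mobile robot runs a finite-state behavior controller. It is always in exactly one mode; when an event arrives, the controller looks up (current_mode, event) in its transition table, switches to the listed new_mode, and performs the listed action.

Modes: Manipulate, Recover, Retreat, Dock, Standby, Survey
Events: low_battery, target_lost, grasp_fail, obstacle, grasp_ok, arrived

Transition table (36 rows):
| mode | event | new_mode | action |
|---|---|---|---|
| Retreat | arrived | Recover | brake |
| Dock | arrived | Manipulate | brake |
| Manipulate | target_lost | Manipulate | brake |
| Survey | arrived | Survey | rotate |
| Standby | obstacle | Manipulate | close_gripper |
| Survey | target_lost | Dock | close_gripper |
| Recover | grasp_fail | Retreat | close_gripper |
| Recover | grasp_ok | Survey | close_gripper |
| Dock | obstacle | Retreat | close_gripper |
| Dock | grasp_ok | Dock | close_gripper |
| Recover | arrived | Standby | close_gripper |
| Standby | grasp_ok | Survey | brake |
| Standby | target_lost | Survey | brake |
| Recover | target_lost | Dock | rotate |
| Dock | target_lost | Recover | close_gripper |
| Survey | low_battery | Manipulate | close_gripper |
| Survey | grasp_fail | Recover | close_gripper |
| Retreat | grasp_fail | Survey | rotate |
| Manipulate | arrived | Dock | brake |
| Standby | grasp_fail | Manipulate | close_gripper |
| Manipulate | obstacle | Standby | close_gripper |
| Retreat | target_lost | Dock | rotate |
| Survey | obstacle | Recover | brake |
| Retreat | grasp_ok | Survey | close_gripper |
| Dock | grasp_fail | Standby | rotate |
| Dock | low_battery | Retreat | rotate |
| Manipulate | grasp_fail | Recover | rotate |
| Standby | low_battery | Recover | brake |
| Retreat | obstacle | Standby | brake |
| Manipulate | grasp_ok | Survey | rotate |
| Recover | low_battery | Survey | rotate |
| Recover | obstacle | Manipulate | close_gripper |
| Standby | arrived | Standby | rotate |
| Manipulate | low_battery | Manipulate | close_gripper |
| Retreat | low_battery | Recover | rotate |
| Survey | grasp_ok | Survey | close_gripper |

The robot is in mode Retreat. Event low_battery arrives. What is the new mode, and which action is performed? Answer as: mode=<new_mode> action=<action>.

current mode = Retreat; filter table to that mode:
  (Retreat, arrived) → (Recover, brake)
  (Retreat, grasp_fail) → (Survey, rotate)
  (Retreat, target_lost) → (Dock, rotate)
  (Retreat, grasp_ok) → (Survey, close_gripper)
  (Retreat, obstacle) → (Standby, brake)
  (Retreat, low_battery) → (Recover, rotate)  ← event matches
event = low_battery selects (Recover, rotate)

mode=Recover action=rotate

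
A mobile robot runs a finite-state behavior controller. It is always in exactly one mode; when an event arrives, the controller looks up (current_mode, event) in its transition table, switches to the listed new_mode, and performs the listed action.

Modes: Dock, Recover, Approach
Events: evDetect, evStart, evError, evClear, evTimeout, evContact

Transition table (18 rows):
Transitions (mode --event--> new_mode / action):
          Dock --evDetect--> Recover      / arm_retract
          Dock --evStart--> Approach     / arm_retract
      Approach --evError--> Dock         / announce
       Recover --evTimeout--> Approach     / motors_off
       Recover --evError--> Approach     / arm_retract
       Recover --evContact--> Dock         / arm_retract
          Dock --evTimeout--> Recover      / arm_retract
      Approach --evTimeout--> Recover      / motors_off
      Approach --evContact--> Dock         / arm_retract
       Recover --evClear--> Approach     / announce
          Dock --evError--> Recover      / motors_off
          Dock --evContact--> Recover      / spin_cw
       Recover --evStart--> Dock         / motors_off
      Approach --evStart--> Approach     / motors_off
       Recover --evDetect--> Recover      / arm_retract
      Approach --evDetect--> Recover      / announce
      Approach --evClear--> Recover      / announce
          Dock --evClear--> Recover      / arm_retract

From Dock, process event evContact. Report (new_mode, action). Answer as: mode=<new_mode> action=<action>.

mode=Recover action=spin_cw

current mode = Dock; filter table to that mode:
  (Dock, evDetect) → (Recover, arm_retract)
  (Dock, evStart) → (Approach, arm_retract)
  (Dock, evTimeout) → (Recover, arm_retract)
  (Dock, evError) → (Recover, motors_off)
  (Dock, evContact) → (Recover, spin_cw)  ← event matches
  (Dock, evClear) → (Recover, arm_retract)
event = evContact selects (Recover, spin_cw)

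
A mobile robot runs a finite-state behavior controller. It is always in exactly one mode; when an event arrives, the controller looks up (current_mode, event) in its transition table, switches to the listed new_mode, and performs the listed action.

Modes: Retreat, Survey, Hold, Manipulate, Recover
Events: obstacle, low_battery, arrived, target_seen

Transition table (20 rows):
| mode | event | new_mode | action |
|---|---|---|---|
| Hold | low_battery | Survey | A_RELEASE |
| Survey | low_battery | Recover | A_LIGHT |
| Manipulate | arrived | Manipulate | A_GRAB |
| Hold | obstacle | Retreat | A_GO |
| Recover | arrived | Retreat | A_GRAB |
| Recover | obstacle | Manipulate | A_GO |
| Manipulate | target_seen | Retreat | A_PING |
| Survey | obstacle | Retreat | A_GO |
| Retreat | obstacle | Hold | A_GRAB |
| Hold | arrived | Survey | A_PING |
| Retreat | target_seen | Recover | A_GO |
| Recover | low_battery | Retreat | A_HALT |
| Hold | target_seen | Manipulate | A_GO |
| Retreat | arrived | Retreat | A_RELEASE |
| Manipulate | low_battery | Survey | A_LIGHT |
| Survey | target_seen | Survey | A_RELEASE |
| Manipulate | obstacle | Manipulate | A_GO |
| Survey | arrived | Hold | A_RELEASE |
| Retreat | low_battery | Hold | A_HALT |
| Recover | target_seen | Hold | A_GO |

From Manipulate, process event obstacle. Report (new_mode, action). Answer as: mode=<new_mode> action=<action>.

mode=Manipulate action=A_GO

current mode = Manipulate; filter table to that mode:
  (Manipulate, arrived) → (Manipulate, A_GRAB)
  (Manipulate, target_seen) → (Retreat, A_PING)
  (Manipulate, low_battery) → (Survey, A_LIGHT)
  (Manipulate, obstacle) → (Manipulate, A_GO)  ← event matches
event = obstacle selects (Manipulate, A_GO)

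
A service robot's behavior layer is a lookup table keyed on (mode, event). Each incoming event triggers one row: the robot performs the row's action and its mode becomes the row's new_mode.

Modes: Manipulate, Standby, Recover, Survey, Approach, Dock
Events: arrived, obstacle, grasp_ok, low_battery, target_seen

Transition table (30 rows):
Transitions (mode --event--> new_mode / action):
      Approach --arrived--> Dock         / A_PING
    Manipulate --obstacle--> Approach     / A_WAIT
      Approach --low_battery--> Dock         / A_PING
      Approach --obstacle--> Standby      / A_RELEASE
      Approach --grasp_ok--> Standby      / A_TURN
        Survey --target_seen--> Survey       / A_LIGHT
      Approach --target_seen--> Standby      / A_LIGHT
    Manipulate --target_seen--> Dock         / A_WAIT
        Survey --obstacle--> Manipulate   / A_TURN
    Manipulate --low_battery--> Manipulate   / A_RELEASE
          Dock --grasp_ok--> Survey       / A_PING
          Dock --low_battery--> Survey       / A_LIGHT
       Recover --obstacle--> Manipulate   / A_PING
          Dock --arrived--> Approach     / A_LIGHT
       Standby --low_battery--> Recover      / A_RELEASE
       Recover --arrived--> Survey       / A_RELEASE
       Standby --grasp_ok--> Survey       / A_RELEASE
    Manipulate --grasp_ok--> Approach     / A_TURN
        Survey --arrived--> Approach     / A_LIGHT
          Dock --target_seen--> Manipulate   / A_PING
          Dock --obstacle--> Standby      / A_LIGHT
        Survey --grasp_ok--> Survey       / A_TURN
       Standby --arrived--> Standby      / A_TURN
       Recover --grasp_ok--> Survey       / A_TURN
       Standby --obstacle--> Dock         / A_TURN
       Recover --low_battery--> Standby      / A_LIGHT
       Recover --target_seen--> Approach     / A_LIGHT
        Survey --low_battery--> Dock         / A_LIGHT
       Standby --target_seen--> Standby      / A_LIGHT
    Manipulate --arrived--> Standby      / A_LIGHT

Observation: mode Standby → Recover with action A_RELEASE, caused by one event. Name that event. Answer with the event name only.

low_battery

try arrived: (Standby, arrived) → (Standby, A_TURN)
try obstacle: (Standby, obstacle) → (Dock, A_TURN)
try grasp_ok: (Standby, grasp_ok) → (Survey, A_RELEASE)
try low_battery: (Standby, low_battery) → (Recover, A_RELEASE)  ← matches
try target_seen: (Standby, target_seen) → (Standby, A_LIGHT)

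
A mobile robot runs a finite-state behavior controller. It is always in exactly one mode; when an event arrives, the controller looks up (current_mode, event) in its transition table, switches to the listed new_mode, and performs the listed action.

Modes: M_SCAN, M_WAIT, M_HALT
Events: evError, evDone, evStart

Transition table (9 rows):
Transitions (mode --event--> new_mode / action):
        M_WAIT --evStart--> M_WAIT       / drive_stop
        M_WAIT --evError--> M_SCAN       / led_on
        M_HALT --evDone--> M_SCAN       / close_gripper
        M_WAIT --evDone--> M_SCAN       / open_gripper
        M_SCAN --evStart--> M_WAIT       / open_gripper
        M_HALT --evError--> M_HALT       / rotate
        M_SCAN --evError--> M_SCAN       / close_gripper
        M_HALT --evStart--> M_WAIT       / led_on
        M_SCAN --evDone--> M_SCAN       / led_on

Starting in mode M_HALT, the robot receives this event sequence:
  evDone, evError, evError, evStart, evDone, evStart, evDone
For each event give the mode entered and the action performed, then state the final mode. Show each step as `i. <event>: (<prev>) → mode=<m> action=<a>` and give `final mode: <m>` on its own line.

final mode: M_SCAN

1. evDone: (M_HALT) → mode=M_SCAN action=close_gripper
2. evError: (M_SCAN) → mode=M_SCAN action=close_gripper
3. evError: (M_SCAN) → mode=M_SCAN action=close_gripper
4. evStart: (M_SCAN) → mode=M_WAIT action=open_gripper
5. evDone: (M_WAIT) → mode=M_SCAN action=open_gripper
6. evStart: (M_SCAN) → mode=M_WAIT action=open_gripper
7. evDone: (M_WAIT) → mode=M_SCAN action=open_gripper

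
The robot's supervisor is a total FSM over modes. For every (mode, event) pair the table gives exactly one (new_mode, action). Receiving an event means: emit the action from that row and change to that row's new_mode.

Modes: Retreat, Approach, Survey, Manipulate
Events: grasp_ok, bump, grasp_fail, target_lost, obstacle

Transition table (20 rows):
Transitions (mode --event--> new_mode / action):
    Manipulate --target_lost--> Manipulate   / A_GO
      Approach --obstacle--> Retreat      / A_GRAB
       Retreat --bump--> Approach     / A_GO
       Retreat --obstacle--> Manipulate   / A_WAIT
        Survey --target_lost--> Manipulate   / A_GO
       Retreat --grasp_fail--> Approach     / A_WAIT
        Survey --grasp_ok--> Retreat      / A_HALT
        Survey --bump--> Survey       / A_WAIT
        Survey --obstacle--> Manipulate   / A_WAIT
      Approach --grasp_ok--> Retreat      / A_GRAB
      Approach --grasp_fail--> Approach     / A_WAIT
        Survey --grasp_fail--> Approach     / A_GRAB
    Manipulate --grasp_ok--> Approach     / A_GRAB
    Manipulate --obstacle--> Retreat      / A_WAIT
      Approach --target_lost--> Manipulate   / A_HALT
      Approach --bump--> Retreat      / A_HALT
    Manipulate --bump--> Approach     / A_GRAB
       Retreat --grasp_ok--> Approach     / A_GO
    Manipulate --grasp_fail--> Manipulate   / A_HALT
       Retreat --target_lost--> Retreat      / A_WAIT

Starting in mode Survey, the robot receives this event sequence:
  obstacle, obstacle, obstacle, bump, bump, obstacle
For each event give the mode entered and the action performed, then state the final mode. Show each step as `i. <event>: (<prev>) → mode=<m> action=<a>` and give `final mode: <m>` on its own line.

1. obstacle: (Survey) → mode=Manipulate action=A_WAIT
2. obstacle: (Manipulate) → mode=Retreat action=A_WAIT
3. obstacle: (Retreat) → mode=Manipulate action=A_WAIT
4. bump: (Manipulate) → mode=Approach action=A_GRAB
5. bump: (Approach) → mode=Retreat action=A_HALT
6. obstacle: (Retreat) → mode=Manipulate action=A_WAIT

final mode: Manipulate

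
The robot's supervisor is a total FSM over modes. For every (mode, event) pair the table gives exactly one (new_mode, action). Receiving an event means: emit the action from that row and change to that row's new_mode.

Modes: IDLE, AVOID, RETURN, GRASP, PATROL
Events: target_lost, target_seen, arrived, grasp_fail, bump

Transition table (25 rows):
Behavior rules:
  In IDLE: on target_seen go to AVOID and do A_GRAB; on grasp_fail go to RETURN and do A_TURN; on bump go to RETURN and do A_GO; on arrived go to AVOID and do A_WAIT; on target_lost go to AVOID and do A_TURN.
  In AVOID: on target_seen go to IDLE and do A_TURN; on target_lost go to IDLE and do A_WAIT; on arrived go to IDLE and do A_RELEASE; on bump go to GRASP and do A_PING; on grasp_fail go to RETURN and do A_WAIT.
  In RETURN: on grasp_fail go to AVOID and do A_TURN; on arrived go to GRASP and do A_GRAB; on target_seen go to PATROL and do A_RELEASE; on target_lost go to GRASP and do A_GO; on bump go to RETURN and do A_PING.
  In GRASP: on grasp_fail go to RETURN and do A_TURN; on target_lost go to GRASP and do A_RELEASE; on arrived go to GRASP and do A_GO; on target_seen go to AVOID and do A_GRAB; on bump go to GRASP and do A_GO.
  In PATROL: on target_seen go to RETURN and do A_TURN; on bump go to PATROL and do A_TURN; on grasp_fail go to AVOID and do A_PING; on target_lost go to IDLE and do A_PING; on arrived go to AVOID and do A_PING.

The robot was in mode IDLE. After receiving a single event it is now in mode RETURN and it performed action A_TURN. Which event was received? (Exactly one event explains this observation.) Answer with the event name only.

try target_lost: (IDLE, target_lost) → (AVOID, A_TURN)
try target_seen: (IDLE, target_seen) → (AVOID, A_GRAB)
try arrived: (IDLE, arrived) → (AVOID, A_WAIT)
try grasp_fail: (IDLE, grasp_fail) → (RETURN, A_TURN)  ← matches
try bump: (IDLE, bump) → (RETURN, A_GO)

grasp_fail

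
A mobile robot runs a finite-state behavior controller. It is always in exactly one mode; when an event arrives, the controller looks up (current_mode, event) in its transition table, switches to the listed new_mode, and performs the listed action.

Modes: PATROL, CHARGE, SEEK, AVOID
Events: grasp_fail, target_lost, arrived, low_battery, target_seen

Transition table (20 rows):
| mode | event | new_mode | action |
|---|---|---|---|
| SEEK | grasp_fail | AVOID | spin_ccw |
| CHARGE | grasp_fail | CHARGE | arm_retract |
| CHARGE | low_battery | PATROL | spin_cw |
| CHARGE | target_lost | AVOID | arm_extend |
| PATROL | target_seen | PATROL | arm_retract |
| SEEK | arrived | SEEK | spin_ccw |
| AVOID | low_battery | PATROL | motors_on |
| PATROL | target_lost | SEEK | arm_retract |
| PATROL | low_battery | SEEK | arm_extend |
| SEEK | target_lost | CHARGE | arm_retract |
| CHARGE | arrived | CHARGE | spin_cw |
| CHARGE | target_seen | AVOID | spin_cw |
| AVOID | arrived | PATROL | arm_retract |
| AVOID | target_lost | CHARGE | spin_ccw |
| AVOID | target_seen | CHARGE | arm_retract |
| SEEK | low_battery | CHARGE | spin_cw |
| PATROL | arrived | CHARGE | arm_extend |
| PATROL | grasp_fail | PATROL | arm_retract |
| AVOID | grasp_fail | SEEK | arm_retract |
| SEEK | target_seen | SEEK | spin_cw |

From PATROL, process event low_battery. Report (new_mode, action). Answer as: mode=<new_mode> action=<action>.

mode=SEEK action=arm_extend

current mode = PATROL; filter table to that mode:
  (PATROL, target_seen) → (PATROL, arm_retract)
  (PATROL, target_lost) → (SEEK, arm_retract)
  (PATROL, low_battery) → (SEEK, arm_extend)  ← event matches
  (PATROL, arrived) → (CHARGE, arm_extend)
  (PATROL, grasp_fail) → (PATROL, arm_retract)
event = low_battery selects (SEEK, arm_extend)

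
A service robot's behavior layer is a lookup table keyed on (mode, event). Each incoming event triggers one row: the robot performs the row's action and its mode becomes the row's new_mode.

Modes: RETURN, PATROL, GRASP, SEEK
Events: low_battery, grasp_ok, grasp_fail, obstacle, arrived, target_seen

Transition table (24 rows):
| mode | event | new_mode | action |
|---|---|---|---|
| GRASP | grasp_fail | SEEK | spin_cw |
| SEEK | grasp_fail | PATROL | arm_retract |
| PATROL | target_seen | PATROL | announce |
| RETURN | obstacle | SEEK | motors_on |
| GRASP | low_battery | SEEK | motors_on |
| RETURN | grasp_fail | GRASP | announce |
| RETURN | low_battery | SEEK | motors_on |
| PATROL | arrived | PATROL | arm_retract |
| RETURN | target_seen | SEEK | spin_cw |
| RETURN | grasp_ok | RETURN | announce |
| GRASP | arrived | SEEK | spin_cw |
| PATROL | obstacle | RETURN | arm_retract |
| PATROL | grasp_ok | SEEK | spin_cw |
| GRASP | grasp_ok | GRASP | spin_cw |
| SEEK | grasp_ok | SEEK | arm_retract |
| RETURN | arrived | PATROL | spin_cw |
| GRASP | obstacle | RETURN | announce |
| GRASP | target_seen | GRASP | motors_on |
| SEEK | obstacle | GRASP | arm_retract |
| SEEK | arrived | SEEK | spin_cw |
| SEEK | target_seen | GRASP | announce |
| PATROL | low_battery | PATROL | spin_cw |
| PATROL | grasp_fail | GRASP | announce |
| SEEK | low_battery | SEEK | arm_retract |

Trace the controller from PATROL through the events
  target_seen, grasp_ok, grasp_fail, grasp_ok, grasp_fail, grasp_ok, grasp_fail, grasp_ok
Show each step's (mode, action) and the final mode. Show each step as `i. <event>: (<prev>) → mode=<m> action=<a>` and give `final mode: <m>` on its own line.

1. target_seen: (PATROL) → mode=PATROL action=announce
2. grasp_ok: (PATROL) → mode=SEEK action=spin_cw
3. grasp_fail: (SEEK) → mode=PATROL action=arm_retract
4. grasp_ok: (PATROL) → mode=SEEK action=spin_cw
5. grasp_fail: (SEEK) → mode=PATROL action=arm_retract
6. grasp_ok: (PATROL) → mode=SEEK action=spin_cw
7. grasp_fail: (SEEK) → mode=PATROL action=arm_retract
8. grasp_ok: (PATROL) → mode=SEEK action=spin_cw

final mode: SEEK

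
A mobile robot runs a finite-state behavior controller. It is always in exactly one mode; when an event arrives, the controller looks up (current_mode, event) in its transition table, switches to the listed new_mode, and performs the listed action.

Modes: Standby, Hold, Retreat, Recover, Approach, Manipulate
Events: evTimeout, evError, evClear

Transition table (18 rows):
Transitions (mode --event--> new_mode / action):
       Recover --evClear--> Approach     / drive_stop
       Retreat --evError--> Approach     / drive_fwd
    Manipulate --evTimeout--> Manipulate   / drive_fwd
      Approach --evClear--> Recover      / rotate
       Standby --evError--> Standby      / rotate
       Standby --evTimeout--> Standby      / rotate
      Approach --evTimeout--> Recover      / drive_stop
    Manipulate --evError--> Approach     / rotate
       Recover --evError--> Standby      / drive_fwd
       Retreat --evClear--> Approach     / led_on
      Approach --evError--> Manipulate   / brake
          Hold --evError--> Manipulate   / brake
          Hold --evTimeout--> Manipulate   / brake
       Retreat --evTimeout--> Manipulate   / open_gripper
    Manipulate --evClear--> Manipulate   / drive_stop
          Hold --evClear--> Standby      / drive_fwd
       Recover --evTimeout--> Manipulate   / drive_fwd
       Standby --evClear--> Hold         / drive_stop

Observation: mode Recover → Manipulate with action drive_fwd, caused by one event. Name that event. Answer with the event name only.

try evTimeout: (Recover, evTimeout) → (Manipulate, drive_fwd)  ← matches
try evError: (Recover, evError) → (Standby, drive_fwd)
try evClear: (Recover, evClear) → (Approach, drive_stop)

evTimeout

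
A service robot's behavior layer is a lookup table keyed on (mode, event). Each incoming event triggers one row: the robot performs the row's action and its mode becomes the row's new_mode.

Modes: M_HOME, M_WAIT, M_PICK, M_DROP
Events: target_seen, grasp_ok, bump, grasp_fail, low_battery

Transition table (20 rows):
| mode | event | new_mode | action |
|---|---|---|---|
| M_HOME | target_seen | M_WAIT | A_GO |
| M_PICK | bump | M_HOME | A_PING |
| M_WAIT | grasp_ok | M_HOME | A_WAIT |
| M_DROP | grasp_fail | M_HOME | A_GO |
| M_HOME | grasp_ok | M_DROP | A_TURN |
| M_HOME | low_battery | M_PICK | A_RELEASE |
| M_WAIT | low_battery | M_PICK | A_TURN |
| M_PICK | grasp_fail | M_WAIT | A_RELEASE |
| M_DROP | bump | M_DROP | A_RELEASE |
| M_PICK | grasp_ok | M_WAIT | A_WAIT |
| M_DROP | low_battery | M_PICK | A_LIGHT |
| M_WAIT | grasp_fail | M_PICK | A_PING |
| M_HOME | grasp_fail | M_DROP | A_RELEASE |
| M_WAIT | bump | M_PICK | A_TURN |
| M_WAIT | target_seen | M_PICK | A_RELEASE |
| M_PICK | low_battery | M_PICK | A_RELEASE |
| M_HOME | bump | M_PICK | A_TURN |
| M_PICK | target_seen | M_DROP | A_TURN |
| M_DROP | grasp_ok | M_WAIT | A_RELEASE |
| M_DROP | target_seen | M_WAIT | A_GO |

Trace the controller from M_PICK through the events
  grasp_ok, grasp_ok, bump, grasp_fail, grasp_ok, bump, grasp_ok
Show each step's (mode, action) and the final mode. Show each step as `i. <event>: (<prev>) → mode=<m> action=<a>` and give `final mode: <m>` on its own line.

1. grasp_ok: (M_PICK) → mode=M_WAIT action=A_WAIT
2. grasp_ok: (M_WAIT) → mode=M_HOME action=A_WAIT
3. bump: (M_HOME) → mode=M_PICK action=A_TURN
4. grasp_fail: (M_PICK) → mode=M_WAIT action=A_RELEASE
5. grasp_ok: (M_WAIT) → mode=M_HOME action=A_WAIT
6. bump: (M_HOME) → mode=M_PICK action=A_TURN
7. grasp_ok: (M_PICK) → mode=M_WAIT action=A_WAIT

final mode: M_WAIT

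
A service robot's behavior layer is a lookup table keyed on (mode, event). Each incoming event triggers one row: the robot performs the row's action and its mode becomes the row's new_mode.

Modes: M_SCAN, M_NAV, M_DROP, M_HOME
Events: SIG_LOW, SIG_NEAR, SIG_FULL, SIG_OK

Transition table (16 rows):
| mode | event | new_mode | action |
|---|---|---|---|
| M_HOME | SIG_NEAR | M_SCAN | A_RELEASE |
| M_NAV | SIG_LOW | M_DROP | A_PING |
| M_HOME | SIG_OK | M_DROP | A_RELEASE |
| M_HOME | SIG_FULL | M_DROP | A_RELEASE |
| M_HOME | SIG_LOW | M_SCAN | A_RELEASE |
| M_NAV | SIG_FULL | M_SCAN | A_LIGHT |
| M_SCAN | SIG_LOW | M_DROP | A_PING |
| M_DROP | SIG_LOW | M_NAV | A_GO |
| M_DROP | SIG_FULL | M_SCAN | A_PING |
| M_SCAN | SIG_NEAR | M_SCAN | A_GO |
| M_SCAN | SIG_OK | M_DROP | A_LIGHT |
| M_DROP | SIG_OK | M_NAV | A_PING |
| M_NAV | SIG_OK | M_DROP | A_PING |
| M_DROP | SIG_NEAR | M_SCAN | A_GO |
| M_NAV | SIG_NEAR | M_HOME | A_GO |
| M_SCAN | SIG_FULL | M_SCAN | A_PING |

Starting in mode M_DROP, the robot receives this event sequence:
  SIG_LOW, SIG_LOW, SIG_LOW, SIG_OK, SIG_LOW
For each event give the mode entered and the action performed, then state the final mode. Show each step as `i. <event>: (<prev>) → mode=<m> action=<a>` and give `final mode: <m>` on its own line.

1. SIG_LOW: (M_DROP) → mode=M_NAV action=A_GO
2. SIG_LOW: (M_NAV) → mode=M_DROP action=A_PING
3. SIG_LOW: (M_DROP) → mode=M_NAV action=A_GO
4. SIG_OK: (M_NAV) → mode=M_DROP action=A_PING
5. SIG_LOW: (M_DROP) → mode=M_NAV action=A_GO

final mode: M_NAV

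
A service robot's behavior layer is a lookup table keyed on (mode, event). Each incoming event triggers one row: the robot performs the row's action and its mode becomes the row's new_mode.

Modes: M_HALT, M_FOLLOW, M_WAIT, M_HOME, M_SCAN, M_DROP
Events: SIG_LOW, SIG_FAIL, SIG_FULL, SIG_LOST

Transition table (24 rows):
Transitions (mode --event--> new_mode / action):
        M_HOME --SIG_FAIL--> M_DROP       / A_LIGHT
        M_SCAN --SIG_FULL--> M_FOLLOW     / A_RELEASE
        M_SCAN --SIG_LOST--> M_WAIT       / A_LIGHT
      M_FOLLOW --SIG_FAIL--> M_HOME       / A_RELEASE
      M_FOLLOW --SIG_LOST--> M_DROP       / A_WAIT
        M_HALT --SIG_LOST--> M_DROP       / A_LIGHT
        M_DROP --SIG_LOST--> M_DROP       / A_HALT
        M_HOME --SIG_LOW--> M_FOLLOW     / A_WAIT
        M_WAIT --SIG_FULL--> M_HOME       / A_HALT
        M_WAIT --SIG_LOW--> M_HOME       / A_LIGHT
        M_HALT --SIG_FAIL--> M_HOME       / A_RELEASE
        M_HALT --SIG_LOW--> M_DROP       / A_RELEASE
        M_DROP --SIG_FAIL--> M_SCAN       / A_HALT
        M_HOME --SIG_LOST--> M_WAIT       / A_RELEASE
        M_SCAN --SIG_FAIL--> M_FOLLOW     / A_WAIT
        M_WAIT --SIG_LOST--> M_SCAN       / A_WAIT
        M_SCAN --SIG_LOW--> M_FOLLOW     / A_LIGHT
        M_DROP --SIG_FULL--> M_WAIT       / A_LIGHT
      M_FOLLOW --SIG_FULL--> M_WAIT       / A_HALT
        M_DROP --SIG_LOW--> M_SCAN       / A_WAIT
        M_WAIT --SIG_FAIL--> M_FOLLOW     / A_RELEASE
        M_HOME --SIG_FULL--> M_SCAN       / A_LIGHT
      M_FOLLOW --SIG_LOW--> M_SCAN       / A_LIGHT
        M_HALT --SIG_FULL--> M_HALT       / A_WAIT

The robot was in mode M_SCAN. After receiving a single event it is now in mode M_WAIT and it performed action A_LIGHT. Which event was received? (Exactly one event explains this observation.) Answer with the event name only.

try SIG_LOW: (M_SCAN, SIG_LOW) → (M_FOLLOW, A_LIGHT)
try SIG_FAIL: (M_SCAN, SIG_FAIL) → (M_FOLLOW, A_WAIT)
try SIG_FULL: (M_SCAN, SIG_FULL) → (M_FOLLOW, A_RELEASE)
try SIG_LOST: (M_SCAN, SIG_LOST) → (M_WAIT, A_LIGHT)  ← matches

SIG_LOST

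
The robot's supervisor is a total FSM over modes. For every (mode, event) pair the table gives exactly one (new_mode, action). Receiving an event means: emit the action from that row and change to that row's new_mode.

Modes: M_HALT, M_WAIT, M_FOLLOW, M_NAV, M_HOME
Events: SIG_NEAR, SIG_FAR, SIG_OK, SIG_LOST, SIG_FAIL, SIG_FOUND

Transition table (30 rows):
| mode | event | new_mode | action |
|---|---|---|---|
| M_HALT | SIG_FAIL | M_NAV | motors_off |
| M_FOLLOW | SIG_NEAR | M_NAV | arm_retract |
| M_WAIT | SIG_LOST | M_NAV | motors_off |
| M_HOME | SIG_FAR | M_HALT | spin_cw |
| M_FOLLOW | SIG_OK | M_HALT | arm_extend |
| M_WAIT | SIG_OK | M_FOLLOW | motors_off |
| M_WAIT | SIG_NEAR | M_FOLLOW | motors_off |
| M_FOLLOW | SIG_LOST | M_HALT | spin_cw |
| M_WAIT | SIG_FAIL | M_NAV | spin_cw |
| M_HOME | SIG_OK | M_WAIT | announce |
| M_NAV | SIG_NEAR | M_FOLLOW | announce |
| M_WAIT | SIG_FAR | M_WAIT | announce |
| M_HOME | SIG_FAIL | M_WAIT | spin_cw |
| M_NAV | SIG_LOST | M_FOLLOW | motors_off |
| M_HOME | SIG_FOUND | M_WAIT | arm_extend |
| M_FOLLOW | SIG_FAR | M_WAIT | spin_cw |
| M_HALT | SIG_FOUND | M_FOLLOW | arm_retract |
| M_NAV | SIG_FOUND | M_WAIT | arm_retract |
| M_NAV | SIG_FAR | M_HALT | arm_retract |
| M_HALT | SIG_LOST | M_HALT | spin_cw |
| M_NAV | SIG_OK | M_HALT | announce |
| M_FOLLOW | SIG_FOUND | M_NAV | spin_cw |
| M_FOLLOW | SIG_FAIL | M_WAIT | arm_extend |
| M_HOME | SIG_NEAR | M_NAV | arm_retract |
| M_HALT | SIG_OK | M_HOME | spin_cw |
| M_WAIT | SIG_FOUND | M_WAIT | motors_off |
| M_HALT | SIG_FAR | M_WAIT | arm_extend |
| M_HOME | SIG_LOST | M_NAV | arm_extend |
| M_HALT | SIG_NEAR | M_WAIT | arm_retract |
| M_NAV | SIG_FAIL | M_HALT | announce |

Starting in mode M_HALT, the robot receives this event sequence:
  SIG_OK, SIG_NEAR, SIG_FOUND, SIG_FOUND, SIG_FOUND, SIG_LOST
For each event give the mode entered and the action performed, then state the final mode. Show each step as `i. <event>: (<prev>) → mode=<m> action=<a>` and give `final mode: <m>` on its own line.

1. SIG_OK: (M_HALT) → mode=M_HOME action=spin_cw
2. SIG_NEAR: (M_HOME) → mode=M_NAV action=arm_retract
3. SIG_FOUND: (M_NAV) → mode=M_WAIT action=arm_retract
4. SIG_FOUND: (M_WAIT) → mode=M_WAIT action=motors_off
5. SIG_FOUND: (M_WAIT) → mode=M_WAIT action=motors_off
6. SIG_LOST: (M_WAIT) → mode=M_NAV action=motors_off

final mode: M_NAV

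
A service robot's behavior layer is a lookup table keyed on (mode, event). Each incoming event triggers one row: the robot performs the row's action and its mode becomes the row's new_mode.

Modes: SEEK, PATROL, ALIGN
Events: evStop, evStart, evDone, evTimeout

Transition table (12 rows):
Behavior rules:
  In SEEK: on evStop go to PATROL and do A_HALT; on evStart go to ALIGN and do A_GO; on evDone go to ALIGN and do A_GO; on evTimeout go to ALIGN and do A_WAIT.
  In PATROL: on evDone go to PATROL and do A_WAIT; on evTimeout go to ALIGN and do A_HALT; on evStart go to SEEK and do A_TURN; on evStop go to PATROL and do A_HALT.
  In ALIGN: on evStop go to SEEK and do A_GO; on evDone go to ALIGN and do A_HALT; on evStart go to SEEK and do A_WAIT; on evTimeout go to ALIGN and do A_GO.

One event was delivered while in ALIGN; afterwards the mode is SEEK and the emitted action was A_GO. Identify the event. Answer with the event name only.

try evStop: (ALIGN, evStop) → (SEEK, A_GO)  ← matches
try evStart: (ALIGN, evStart) → (SEEK, A_WAIT)
try evDone: (ALIGN, evDone) → (ALIGN, A_HALT)
try evTimeout: (ALIGN, evTimeout) → (ALIGN, A_GO)

evStop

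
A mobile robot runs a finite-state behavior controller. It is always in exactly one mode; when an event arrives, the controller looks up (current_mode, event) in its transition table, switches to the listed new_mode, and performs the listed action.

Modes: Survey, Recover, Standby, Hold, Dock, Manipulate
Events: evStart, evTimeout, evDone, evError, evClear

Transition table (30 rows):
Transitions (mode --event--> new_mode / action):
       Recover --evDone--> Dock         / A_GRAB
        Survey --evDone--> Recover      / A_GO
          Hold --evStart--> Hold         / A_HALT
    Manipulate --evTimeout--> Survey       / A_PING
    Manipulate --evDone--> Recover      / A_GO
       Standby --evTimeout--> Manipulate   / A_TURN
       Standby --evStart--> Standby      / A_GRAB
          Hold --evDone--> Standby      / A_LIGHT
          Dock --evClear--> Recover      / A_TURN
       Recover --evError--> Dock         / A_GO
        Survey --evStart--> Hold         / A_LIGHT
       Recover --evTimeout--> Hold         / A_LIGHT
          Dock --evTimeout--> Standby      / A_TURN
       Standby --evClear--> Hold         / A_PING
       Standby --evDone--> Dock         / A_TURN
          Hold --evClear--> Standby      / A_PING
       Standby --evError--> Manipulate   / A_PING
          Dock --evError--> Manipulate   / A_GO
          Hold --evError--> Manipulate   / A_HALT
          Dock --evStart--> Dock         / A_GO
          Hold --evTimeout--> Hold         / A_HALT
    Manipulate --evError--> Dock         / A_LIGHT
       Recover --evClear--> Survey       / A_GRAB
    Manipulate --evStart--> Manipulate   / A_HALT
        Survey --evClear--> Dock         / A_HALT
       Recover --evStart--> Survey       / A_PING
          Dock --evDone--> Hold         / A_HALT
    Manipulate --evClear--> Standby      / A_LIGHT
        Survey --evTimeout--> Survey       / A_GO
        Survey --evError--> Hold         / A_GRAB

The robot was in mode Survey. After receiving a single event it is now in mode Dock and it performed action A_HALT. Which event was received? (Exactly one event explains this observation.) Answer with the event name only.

evClear

try evStart: (Survey, evStart) → (Hold, A_LIGHT)
try evTimeout: (Survey, evTimeout) → (Survey, A_GO)
try evDone: (Survey, evDone) → (Recover, A_GO)
try evError: (Survey, evError) → (Hold, A_GRAB)
try evClear: (Survey, evClear) → (Dock, A_HALT)  ← matches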